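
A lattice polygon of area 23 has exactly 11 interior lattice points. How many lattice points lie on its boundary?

26

Pick's theorem gives A = I + B/2 − 1, so B = 2(A − I + 1) = 2(23 − 11 + 1) = 26.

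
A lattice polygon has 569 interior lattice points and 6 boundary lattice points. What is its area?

571

By Pick's theorem, A = I + B/2 − 1 = 569 + 6/2 − 1 = 571.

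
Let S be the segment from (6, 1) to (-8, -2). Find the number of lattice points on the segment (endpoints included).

The number of lattice points on a segment between lattice points is gcd(|Δx|,|Δy|) + 1 = gcd(14,3) + 1 = 1 + 1 = 2.

2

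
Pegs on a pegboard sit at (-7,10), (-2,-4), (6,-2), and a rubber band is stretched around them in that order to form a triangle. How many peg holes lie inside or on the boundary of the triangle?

64

By the shoelace formula, twice the signed area is |((-7)·(-4) − (-2)·10) + ((-2)·(-2) − 6·(-4)) + (6·10 − (-7)·(-2))| = 122, so the area is 61.
Summing gcd(|Δx|,|Δy|) over the edges gives the boundary count: gcd(5,14) + gcd(8,2) + gcd(13,12) = 1+2+1 = 4.
Pick's theorem gives I = A − B/2 + 1 = 61 − 4/2 + 1 = 60, so the closed region contains I + B = 60 + 4 = 64 lattice points.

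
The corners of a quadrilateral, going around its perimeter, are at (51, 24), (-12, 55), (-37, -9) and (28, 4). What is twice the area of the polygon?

5808

The shoelace formula gives twice the area as |[51·55 − (-12)·24] + [(-12)·(-9) − (-37)·55] + [(-37)·4 − 28·(-9)] + [28·24 − 51·4]| = 5808, so the area is 2904.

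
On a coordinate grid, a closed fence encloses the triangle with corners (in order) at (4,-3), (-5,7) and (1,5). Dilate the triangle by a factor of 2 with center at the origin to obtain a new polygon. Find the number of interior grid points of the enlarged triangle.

The shoelace formula gives twice the area as |(4·7 − (-5)·(-3)) + ((-5)·5 − 1·7) + (1·(-3) − 4·5)| = 42, so the area is 21.
Summing gcd(|Δx|,|Δy|) over the edges gives the boundary count: gcd(9,10) + gcd(6,2) + gcd(3,8) = 1+2+1 = 4.
Scaling by 2 multiplies the area by 2² = 4 (so the new area is 84) and multiplies the boundary lattice-point count by 2, giving 8.
By Pick's theorem, the interior count of the dilated polygon is 84 − 8/2 + 1 = 81.

81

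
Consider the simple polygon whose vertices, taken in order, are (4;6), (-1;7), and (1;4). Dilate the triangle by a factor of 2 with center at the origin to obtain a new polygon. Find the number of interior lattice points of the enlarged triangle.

Using the shoelace formula, 2A = |[4·7 − (-1)·6] + [(-1)·4 − 1·7] + [1·6 − 4·4]| = 13, so the area is 6.5.
Summing gcd(|Δx|,|Δy|) over the edges gives the boundary count: gcd(5,1) + gcd(2,3) + gcd(3,2) = 1+1+1 = 3.
Scaling by 2 multiplies the area by 2² = 4 (so the new area is 26) and multiplies the boundary lattice-point count by 2, giving 6.
By Pick's theorem, the interior count of the dilated polygon is 26 − 6/2 + 1 = 24.

24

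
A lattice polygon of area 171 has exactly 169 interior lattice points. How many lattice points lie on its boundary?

6

Pick's theorem gives A = I + B/2 − 1, so B = 2(A − I + 1) = 2(171 − 169 + 1) = 6.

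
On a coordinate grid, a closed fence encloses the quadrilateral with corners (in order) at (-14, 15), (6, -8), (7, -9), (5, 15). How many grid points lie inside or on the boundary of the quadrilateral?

By the shoelace formula, twice the signed area is |((-14)·(-8) − 6·15) + (6·(-9) − 7·(-8)) + (7·15 − 5·(-9)) + (5·15 − (-14)·15)| = 459, so the area is 459/2.
Summing gcd(|Δx|,|Δy|) over the edges gives the boundary count: gcd(20,23) + gcd(1,1) + gcd(2,24) + gcd(19,0) = 1+1+2+19 = 23.
Pick's theorem gives I = A − B/2 + 1 = 459/2 − 23/2 + 1 = 219, so the closed region contains I + B = 219 + 23 = 242 lattice points.

242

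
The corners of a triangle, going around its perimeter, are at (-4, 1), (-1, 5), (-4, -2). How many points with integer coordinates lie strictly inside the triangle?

3

The shoelace formula gives twice the area as |[(-4)·5 − (-1)·1] + [(-1)·(-2) − (-4)·5] + [(-4)·1 − (-4)·(-2)]| = 9, so the area is 4.5.
Along each edge there are gcd(|Δx|,|Δy|)+1 lattice points, so counting each shared vertex once the boundary has gcd(3,4) + gcd(3,7) + gcd(0,3) = 1+1+3 = 5.
By Pick's theorem A = I + B/2 − 1, so I = 4.5 − 5/2 + 1 = 3.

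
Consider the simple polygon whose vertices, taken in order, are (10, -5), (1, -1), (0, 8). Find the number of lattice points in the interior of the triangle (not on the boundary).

The shoelace formula gives twice the area as |(10·(-1) − 1·(-5)) + (1·8 − 0·(-1)) + (0·(-5) − 10·8)| = 77, so the area is 77/2.
Along each edge there are gcd(|Δx|,|Δy|)+1 lattice points, so counting each shared vertex once the boundary has gcd(9,4) + gcd(1,9) + gcd(10,13) = 1+1+1 = 3.
Pick's theorem gives I = A − B/2 + 1 = 77/2 − 3/2 + 1 = 38.

38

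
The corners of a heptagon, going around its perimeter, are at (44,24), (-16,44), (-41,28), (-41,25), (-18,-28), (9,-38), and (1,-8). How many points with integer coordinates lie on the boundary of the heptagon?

The number of boundary lattice points is Σ gcd(|Δx|,|Δy|) = gcd(60,20) + gcd(25,16) + gcd(0,3) + gcd(23,53) + gcd(27,10) + gcd(8,30) + gcd(43,32) = 20+1+3+1+1+2+1 = 29.

29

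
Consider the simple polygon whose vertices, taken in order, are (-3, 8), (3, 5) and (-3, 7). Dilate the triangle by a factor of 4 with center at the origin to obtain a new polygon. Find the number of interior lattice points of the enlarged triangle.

37

The shoelace formula gives twice the area as |[(-3)·5 − 3·8] + [3·7 − (-3)·5] + [(-3)·8 − (-3)·7]| = 6, so the area is 3.
Summing gcd(|Δx|,|Δy|) over the edges gives the boundary count: gcd(6,3) + gcd(6,2) + gcd(0,1) = 3+2+1 = 6.
Scaling by 4 multiplies the area by 4² = 16 (so the new area is 48) and multiplies the boundary lattice-point count by 4, giving 24.
By Pick's theorem, the interior count of the dilated polygon is 48 − 24/2 + 1 = 37.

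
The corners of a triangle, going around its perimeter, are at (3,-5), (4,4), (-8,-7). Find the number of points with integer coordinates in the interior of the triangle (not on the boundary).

By the shoelace formula, twice the signed area is |[3·4 − 4·(-5)] + [4·(-7) − (-8)·4] + [(-8)·(-5) − 3·(-7)]| = 97, so the area is 97/2.
The number of boundary lattice points is Σ gcd(|Δx|,|Δy|) = gcd(1,9) + gcd(12,11) + gcd(11,2) = 1+1+1 = 3.
By Pick's theorem A = I + B/2 − 1, so I = 97/2 − 3/2 + 1 = 48.

48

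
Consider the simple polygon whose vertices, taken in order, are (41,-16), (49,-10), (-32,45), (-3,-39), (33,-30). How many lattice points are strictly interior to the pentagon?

The shoelace formula gives twice the area as |[41·(-10) − 49·(-16)] + [49·45 − (-32)·(-10)] + [(-32)·(-39) − (-3)·45] + [(-3)·(-30) − 33·(-39)] + [33·(-16) − 41·(-30)]| = 5721, so the area is 2860.5.
The number of boundary lattice points is Σ gcd(|Δx|,|Δy|) = gcd(8,6) + gcd(81,55) + gcd(29,84) + gcd(36,9) + gcd(8,14) = 2+1+1+9+2 = 15.
Pick's theorem gives I = A − B/2 + 1 = 2860.5 − 15/2 + 1 = 2854.

2854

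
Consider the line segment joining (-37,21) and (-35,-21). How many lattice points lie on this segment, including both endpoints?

The number of lattice points on a segment between lattice points is gcd(|Δx|,|Δy|) + 1 = gcd(2,42) + 1 = 2 + 1 = 3.

3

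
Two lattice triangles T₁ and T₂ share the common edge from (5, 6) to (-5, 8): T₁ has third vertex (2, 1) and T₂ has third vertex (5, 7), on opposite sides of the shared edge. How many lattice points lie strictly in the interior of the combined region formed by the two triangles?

29

The union is the simple quadrilateral with vertices (5, 6), (2, 1), (-5, 8), (5, 7) in order.
By the shoelace formula, twice the signed area is |(5·1 − 2·6) + (2·8 − (-5)·1) + ((-5)·7 − 5·8) + (5·6 − 5·7)| = 66, so the area is 33.
Summing gcd(|Δx|,|Δy|) over the edges gives the boundary count: gcd(3,5) + gcd(7,7) + gcd(10,1) + gcd(0,1) = 1+7+1+1 = 10.
By Pick's theorem I = A − B/2 + 1 = 33 − 10/2 + 1 = 29.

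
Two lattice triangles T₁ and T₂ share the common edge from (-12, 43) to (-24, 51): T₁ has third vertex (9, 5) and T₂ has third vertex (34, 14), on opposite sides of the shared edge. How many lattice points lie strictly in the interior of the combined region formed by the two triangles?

153

The union is the simple quadrilateral with vertices (-12, 43), (9, 5), (-24, 51), (34, 14) in order.
By the shoelace formula, twice the signed area is |[(-12)·5 − 9·43] + [9·51 − (-24)·5] + [(-24)·14 − 34·51] + [34·43 − (-12)·14]| = 308, so the area is 154.
The number of boundary lattice points is Σ gcd(|Δx|,|Δy|) = gcd(21,38) + gcd(33,46) + gcd(58,37) + gcd(46,29) = 1+1+1+1 = 4.
By Pick's theorem I = A − B/2 + 1 = 154 − 4/2 + 1 = 153.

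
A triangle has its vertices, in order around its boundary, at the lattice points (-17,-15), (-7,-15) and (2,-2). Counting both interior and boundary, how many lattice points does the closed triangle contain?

72

By the shoelace formula, twice the signed area is |((-17)·(-15) − (-7)·(-15)) + ((-7)·(-2) − 2·(-15)) + (2·(-15) − (-17)·(-2))| = 130, so the area is 65.
Summing gcd(|Δx|,|Δy|) over the edges gives the boundary count: gcd(10,0) + gcd(9,13) + gcd(19,13) = 10+1+1 = 12.
Pick's theorem gives I = A − B/2 + 1 = 65 − 12/2 + 1 = 60, so the closed region contains I + B = 60 + 12 = 72 lattice points.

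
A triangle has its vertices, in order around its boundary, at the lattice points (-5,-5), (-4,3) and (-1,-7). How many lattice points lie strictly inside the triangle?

16

The shoelace formula gives twice the area as |[(-5)·3 − (-4)·(-5)] + [(-4)·(-7) − (-1)·3] + [(-1)·(-5) − (-5)·(-7)]| = 34, so the area is 17.
Summing gcd(|Δx|,|Δy|) over the edges gives the boundary count: gcd(1,8) + gcd(3,10) + gcd(4,2) = 1+1+2 = 4.
By Pick's theorem A = I + B/2 − 1, so I = 17 − 4/2 + 1 = 16.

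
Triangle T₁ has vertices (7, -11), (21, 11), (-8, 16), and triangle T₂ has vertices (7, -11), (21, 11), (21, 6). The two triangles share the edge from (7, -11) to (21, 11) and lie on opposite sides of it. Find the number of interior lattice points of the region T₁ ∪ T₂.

The union is the simple quadrilateral with vertices (7, -11), (-8, 16), (21, 11), (21, 6) in order.
Using the shoelace formula, 2A = |[7·16 − (-8)·(-11)] + [(-8)·11 − 21·16] + [21·6 − 21·11] + [21·(-11) − 7·6]| = 778, so the area is 389.
The number of boundary lattice points is Σ gcd(|Δx|,|Δy|) = gcd(15,27) + gcd(29,5) + gcd(0,5) + gcd(14,17) = 3+1+5+1 = 10.
By Pick's theorem I = A − B/2 + 1 = 389 − 10/2 + 1 = 385.

385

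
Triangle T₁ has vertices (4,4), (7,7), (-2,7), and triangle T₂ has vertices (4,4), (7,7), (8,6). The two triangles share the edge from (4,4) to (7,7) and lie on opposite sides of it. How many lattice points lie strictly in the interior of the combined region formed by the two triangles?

The union is the simple quadrilateral with vertices (4,4), (-2,7), (7,7), (8,6) in order.
By the shoelace formula, twice the signed area is |[4·7 − (-2)·4] + [(-2)·7 − 7·7] + [7·6 − 8·7] + [8·4 − 4·6]| = 33, so the area is 16.5.
Summing gcd(|Δx|,|Δy|) over the edges gives the boundary count: gcd(6,3) + gcd(9,0) + gcd(1,1) + gcd(4,2) = 3+9+1+2 = 15.
By Pick's theorem I = A − B/2 + 1 = 16.5 − 15/2 + 1 = 10.

10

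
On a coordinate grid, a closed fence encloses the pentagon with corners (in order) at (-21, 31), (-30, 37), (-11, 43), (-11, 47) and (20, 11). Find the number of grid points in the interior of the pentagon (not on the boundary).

Using the shoelace formula, 2A = |[(-21)·37 − (-30)·31] + [(-30)·43 − (-11)·37] + [(-11)·47 − (-11)·43] + [(-11)·11 − 20·47] + [20·31 − (-21)·11]| = 984, so the area is 492.
Summing gcd(|Δx|,|Δy|) over the edges gives the boundary count: gcd(9,6) + gcd(19,6) + gcd(0,4) + gcd(31,36) + gcd(41,20) = 3+1+4+1+1 = 10.
By Pick's theorem A = I + B/2 − 1, so I = 492 − 10/2 + 1 = 488.

488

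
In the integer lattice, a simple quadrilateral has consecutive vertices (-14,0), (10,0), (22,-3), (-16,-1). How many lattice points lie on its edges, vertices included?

30

Summing gcd(|Δx|,|Δy|) over the edges gives the boundary count: gcd(24,0) + gcd(12,3) + gcd(38,2) + gcd(2,1) = 24+3+2+1 = 30.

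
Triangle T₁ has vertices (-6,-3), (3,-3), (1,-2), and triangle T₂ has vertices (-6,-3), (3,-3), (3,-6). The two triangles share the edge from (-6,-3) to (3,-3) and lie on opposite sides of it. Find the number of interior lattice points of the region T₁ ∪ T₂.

The union is the simple quadrilateral with vertices (-6,-3), (1,-2), (3,-3), (3,-6) in order.
By the shoelace formula, twice the signed area is |[(-6)·(-2) − 1·(-3)] + [1·(-3) − 3·(-2)] + [3·(-6) − 3·(-3)] + [3·(-3) − (-6)·(-6)]| = 36, so the area is 18.
Summing gcd(|Δx|,|Δy|) over the edges gives the boundary count: gcd(7,1) + gcd(2,1) + gcd(0,3) + gcd(9,3) = 1+1+3+3 = 8.
By Pick's theorem I = A − B/2 + 1 = 18 − 8/2 + 1 = 15.

15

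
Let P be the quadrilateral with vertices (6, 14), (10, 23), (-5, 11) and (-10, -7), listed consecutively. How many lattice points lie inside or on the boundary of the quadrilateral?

139

The shoelace formula gives twice the area as |[6·23 − 10·14] + [10·11 − (-5)·23] + [(-5)·(-7) − (-10)·11] + [(-10)·14 − 6·(-7)]| = 270, so the area is 135.
Along each edge there are gcd(|Δx|,|Δy|)+1 lattice points, so counting each shared vertex once the boundary has gcd(4,9) + gcd(15,12) + gcd(5,18) + gcd(16,21) = 1+3+1+1 = 6.
Pick's theorem gives I = A − B/2 + 1 = 135 − 6/2 + 1 = 133, so the closed region contains I + B = 133 + 6 = 139 lattice points.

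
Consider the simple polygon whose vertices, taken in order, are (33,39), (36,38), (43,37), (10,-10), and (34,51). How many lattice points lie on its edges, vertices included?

Summing gcd(|Δx|,|Δy|) over the edges gives the boundary count: gcd(3,1) + gcd(7,1) + gcd(33,47) + gcd(24,61) + gcd(1,12) = 1+1+1+1+1 = 5.

5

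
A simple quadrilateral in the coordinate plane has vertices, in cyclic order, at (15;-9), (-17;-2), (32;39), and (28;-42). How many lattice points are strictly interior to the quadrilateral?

Using the shoelace formula, 2A = |[15·(-2) − (-17)·(-9)] + [(-17)·39 − 32·(-2)] + [32·(-42) − 28·39] + [28·(-9) − 15·(-42)]| = 2840, so the area is 1420.
The number of boundary lattice points is Σ gcd(|Δx|,|Δy|) = gcd(32,7) + gcd(49,41) + gcd(4,81) + gcd(13,33) = 1+1+1+1 = 4.
By Pick's theorem A = I + B/2 − 1, so I = 1420 − 4/2 + 1 = 1419.

1419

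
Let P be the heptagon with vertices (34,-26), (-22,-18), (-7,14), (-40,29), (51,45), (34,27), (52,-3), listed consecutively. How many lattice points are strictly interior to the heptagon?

Using the shoelace formula, 2A = |(34·(-18) − (-22)·(-26)) + ((-22)·14 − (-7)·(-18)) + ((-7)·29 − (-40)·14) + ((-40)·45 − 51·29) + (51·27 − 34·45) + (34·(-3) − 52·27) + (52·(-26) − 34·(-3))| = 7449, so the area is 7449/2.
Along each edge there are gcd(|Δx|,|Δy|)+1 lattice points, so counting each shared vertex once the boundary has gcd(56,8) + gcd(15,32) + gcd(33,15) + gcd(91,16) + gcd(17,18) + gcd(18,30) + gcd(18,23) = 8+1+3+1+1+6+1 = 21.
By Pick's theorem A = I + B/2 − 1, so I = 7449/2 − 21/2 + 1 = 3715.

3715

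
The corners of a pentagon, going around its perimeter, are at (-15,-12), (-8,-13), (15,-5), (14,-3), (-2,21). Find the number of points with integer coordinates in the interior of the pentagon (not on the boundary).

488

Using the shoelace formula, 2A = |[(-15)·(-13) − (-8)·(-12)] + [(-8)·(-5) − 15·(-13)] + [15·(-3) − 14·(-5)] + [14·21 − (-2)·(-3)] + [(-2)·(-12) − (-15)·21]| = 986, so the area is 493.
The number of boundary lattice points is Σ gcd(|Δx|,|Δy|) = gcd(7,1) + gcd(23,8) + gcd(1,2) + gcd(16,24) + gcd(13,33) = 1+1+1+8+1 = 12.
By Pick's theorem A = I + B/2 − 1, so I = 493 − 12/2 + 1 = 488.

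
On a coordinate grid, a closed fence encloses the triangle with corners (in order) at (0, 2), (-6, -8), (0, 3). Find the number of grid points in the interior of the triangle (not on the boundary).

The shoelace formula gives twice the area as |(0·(-8) − (-6)·2) + ((-6)·3 − 0·(-8)) + (0·2 − 0·3)| = 6, so the area is 3.
Along each edge there are gcd(|Δx|,|Δy|)+1 lattice points, so counting each shared vertex once the boundary has gcd(6,10) + gcd(6,11) + gcd(0,1) = 2+1+1 = 4.
By Pick's theorem A = I + B/2 − 1, so I = 3 − 4/2 + 1 = 2.

2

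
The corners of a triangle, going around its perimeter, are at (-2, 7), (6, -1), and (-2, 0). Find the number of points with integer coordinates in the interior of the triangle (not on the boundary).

21

By the shoelace formula, twice the signed area is |[(-2)·(-1) − 6·7] + [6·0 − (-2)·(-1)] + [(-2)·7 − (-2)·0]| = 56, so the area is 28.
Along each edge there are gcd(|Δx|,|Δy|)+1 lattice points, so counting each shared vertex once the boundary has gcd(8,8) + gcd(8,1) + gcd(0,7) = 8+1+7 = 16.
Pick's theorem gives I = A − B/2 + 1 = 28 − 16/2 + 1 = 21.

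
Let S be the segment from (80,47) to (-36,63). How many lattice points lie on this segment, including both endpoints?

5

The number of lattice points on a segment between lattice points is gcd(|Δx|,|Δy|) + 1 = gcd(116,16) + 1 = 4 + 1 = 5.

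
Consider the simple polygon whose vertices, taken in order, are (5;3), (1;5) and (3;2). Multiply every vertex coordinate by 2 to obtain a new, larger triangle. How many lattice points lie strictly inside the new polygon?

13

Using the shoelace formula, 2A = |(5·5 − 1·3) + (1·2 − 3·5) + (3·3 − 5·2)| = 8, so the area is 4.
Summing gcd(|Δx|,|Δy|) over the edges gives the boundary count: gcd(4,2) + gcd(2,3) + gcd(2,1) = 2+1+1 = 4.
Scaling by 2 multiplies the area by 2² = 4 (so the new area is 16) and multiplies the boundary lattice-point count by 2, giving 8.
By Pick's theorem, the interior count of the dilated polygon is 16 − 8/2 + 1 = 13.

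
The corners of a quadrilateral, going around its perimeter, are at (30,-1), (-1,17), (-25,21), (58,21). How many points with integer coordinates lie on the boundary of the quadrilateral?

Summing gcd(|Δx|,|Δy|) over the edges gives the boundary count: gcd(31,18) + gcd(24,4) + gcd(83,0) + gcd(28,22) = 1+4+83+2 = 90.

90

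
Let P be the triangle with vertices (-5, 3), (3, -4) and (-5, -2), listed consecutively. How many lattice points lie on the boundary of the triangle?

8

Summing gcd(|Δx|,|Δy|) over the edges gives the boundary count: gcd(8,7) + gcd(8,2) + gcd(0,5) = 1+2+5 = 8.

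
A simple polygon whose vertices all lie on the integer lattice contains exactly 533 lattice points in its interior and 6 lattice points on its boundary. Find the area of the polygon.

535

By Pick's theorem, A = I + B/2 − 1 = 533 + 6/2 − 1 = 535.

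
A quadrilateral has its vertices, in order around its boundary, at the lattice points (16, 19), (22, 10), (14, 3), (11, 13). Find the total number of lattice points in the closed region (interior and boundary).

The shoelace formula gives twice the area as |[16·10 − 22·19] + [22·3 − 14·10] + [14·13 − 11·3] + [11·19 − 16·13]| = 182, so the area is 91.
Summing gcd(|Δx|,|Δy|) over the edges gives the boundary count: gcd(6,9) + gcd(8,7) + gcd(3,10) + gcd(5,6) = 3+1+1+1 = 6.
Pick's theorem gives I = A − B/2 + 1 = 91 − 6/2 + 1 = 89, so the closed region contains I + B = 89 + 6 = 95 lattice points.

95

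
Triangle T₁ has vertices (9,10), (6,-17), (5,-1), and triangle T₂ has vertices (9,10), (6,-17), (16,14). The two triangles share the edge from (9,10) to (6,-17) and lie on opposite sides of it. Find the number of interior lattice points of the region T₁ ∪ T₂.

125

The union is the simple quadrilateral with vertices (9,10), (5,-1), (6,-17), (16,14) in order.
The shoelace formula gives twice the area as |[9·(-1) − 5·10] + [5·(-17) − 6·(-1)] + [6·14 − 16·(-17)] + [16·10 − 9·14]| = 252, so the area is 126.
Summing gcd(|Δx|,|Δy|) over the edges gives the boundary count: gcd(4,11) + gcd(1,16) + gcd(10,31) + gcd(7,4) = 1+1+1+1 = 4.
By Pick's theorem I = A − B/2 + 1 = 126 − 4/2 + 1 = 125.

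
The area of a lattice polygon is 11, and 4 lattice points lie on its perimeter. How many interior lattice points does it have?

10

Pick's theorem A = I + B/2 − 1 rearranges to I = A − B/2 + 1 = 11 − 4/2 + 1 = 10.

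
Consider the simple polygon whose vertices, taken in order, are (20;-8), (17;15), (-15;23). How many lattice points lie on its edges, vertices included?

10

The number of boundary lattice points is Σ gcd(|Δx|,|Δy|) = gcd(3,23) + gcd(32,8) + gcd(35,31) = 1+8+1 = 10.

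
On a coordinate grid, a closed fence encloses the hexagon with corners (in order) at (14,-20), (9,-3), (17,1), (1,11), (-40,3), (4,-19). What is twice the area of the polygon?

The shoelace formula gives twice the area as |[14·(-3) − 9·(-20)] + [9·1 − 17·(-3)] + [17·11 − 1·1] + [1·3 − (-40)·11] + [(-40)·(-19) − 4·3] + [4·(-20) − 14·(-19)]| = 1761, so the area is 880.5.

1761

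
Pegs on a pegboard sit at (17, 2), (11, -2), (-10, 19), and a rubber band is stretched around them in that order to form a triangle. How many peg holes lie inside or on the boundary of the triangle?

Using the shoelace formula, 2A = |(17·(-2) − 11·2) + (11·19 − (-10)·(-2)) + ((-10)·2 − 17·19)| = 210, so the area is 105.
The number of boundary lattice points is Σ gcd(|Δx|,|Δy|) = gcd(6,4) + gcd(21,21) + gcd(27,17) = 2+21+1 = 24.
Pick's theorem gives I = A − B/2 + 1 = 105 − 24/2 + 1 = 94, so the closed region contains I + B = 94 + 24 = 118 lattice points.

118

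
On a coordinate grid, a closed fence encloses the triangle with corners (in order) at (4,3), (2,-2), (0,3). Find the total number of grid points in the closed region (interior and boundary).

14

By the shoelace formula, twice the signed area is |[4·(-2) − 2·3] + [2·3 − 0·(-2)] + [0·3 − 4·3]| = 20, so the area is 10.
The number of boundary lattice points is Σ gcd(|Δx|,|Δy|) = gcd(2,5) + gcd(2,5) + gcd(4,0) = 1+1+4 = 6.
Pick's theorem gives I = A − B/2 + 1 = 10 − 6/2 + 1 = 8, so the closed region contains I + B = 8 + 6 = 14 lattice points.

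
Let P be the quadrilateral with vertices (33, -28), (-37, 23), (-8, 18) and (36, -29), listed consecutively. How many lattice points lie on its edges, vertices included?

Along each edge there are gcd(|Δx|,|Δy|)+1 lattice points, so counting each shared vertex once the boundary has gcd(70,51) + gcd(29,5) + gcd(44,47) + gcd(3,1) = 1+1+1+1 = 4.

4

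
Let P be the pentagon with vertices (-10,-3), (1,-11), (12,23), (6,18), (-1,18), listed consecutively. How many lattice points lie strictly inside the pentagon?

Using the shoelace formula, 2A = |[(-10)·(-11) − 1·(-3)] + [1·23 − 12·(-11)] + [12·18 − 6·23] + [6·18 − (-1)·18] + [(-1)·(-3) − (-10)·18]| = 655, so the area is 327.5.
The number of boundary lattice points is Σ gcd(|Δx|,|Δy|) = gcd(11,8) + gcd(11,34) + gcd(6,5) + gcd(7,0) + gcd(9,21) = 1+1+1+7+3 = 13.
By Pick's theorem A = I + B/2 − 1, so I = 327.5 − 13/2 + 1 = 322.

322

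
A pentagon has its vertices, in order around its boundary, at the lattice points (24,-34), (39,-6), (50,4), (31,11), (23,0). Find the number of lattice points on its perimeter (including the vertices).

Along each edge there are gcd(|Δx|,|Δy|)+1 lattice points, so counting each shared vertex once the boundary has gcd(15,28) + gcd(11,10) + gcd(19,7) + gcd(8,11) + gcd(1,34) = 1+1+1+1+1 = 5.

5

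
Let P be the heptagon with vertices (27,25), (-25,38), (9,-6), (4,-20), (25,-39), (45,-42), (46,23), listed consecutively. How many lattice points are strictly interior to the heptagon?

By the shoelace formula, twice the signed area is |[27·38 − (-25)·25] + [(-25)·(-6) − 9·38] + [9·(-20) − 4·(-6)] + [4·(-39) − 25·(-20)] + [25·(-42) − 45·(-39)] + [45·23 − 46·(-42)] + [46·25 − 27·23]| = 5848, so the area is 2924.
The number of boundary lattice points is Σ gcd(|Δx|,|Δy|) = gcd(52,13) + gcd(34,44) + gcd(5,14) + gcd(21,19) + gcd(20,3) + gcd(1,65) + gcd(19,2) = 13+2+1+1+1+1+1 = 20.
Pick's theorem gives I = A − B/2 + 1 = 2924 − 20/2 + 1 = 2915.

2915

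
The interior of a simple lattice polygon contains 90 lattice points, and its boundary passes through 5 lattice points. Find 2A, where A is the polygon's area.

Pick's theorem states A = I + B/2 − 1, so A = 90 + 5/2 − 1 = 183/2.
Hence 2A = 183.

183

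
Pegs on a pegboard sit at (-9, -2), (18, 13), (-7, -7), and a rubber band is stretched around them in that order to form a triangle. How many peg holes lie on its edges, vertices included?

The number of boundary lattice points is Σ gcd(|Δx|,|Δy|) = gcd(27,15) + gcd(25,20) + gcd(2,5) = 3+5+1 = 9.

9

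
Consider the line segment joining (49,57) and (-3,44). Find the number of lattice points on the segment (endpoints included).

14

The number of lattice points on a segment between lattice points is gcd(|Δx|,|Δy|) + 1 = gcd(52,13) + 1 = 13 + 1 = 14.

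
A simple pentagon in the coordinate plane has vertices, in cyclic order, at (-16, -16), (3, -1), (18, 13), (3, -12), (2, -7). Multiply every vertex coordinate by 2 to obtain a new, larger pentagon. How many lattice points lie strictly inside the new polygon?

534

Using the shoelace formula, 2A = |((-16)·(-1) − 3·(-16)) + (3·13 − 18·(-1)) + (18·(-12) − 3·13) + (3·(-7) − 2·(-12)) + (2·(-16) − (-16)·(-7))| = 275, so the area is 275/2.
Summing gcd(|Δx|,|Δy|) over the edges gives the boundary count: gcd(19,15) + gcd(15,14) + gcd(15,25) + gcd(1,5) + gcd(18,9) = 1+1+5+1+9 = 17.
Scaling by 2 multiplies the area by 2² = 4 (so the new area is 550) and multiplies the boundary lattice-point count by 2, giving 34.
By Pick's theorem, the interior count of the dilated polygon is 550 − 34/2 + 1 = 534.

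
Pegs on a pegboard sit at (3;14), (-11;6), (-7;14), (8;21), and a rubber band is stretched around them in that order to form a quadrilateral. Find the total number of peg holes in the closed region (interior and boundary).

Using the shoelace formula, 2A = |(3·6 − (-11)·14) + ((-11)·14 − (-7)·6) + ((-7)·21 − 8·14) + (8·14 − 3·21)| = 150, so the area is 75.
Along each edge there are gcd(|Δx|,|Δy|)+1 lattice points, so counting each shared vertex once the boundary has gcd(14,8) + gcd(4,8) + gcd(15,7) + gcd(5,7) = 2+4+1+1 = 8.
Pick's theorem gives I = A − B/2 + 1 = 75 − 8/2 + 1 = 72, so the closed region contains I + B = 72 + 8 = 80 lattice points.

80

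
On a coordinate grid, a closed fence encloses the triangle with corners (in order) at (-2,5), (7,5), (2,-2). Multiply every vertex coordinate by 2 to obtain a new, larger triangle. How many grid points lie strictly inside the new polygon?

The shoelace formula gives twice the area as |[(-2)·5 − 7·5] + [7·(-2) − 2·5] + [2·5 − (-2)·(-2)]| = 63, so the area is 31.5.
Along each edge there are gcd(|Δx|,|Δy|)+1 lattice points, so counting each shared vertex once the boundary has gcd(9,0) + gcd(5,7) + gcd(4,7) = 9+1+1 = 11.
Scaling by 2 multiplies the area by 2² = 4 (so the new area is 126) and multiplies the boundary lattice-point count by 2, giving 22.
By Pick's theorem, the interior count of the dilated polygon is 126 − 22/2 + 1 = 116.

116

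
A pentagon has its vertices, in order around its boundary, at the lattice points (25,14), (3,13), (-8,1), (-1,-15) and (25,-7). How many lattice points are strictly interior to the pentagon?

Using the shoelace formula, 2A = |(25·13 − 3·14) + (3·1 − (-8)·13) + ((-8)·(-15) − (-1)·1) + ((-1)·(-7) − 25·(-15)) + (25·14 − 25·(-7))| = 1418, so the area is 709.
The number of boundary lattice points is Σ gcd(|Δx|,|Δy|) = gcd(22,1) + gcd(11,12) + gcd(7,16) + gcd(26,8) + gcd(0,21) = 1+1+1+2+21 = 26.
By Pick's theorem A = I + B/2 − 1, so I = 709 − 26/2 + 1 = 697.

697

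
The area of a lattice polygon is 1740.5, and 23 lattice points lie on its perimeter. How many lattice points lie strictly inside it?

1730

Pick's theorem A = I + B/2 − 1 rearranges to I = A − B/2 + 1 = 1740.5 − 23/2 + 1 = 1730.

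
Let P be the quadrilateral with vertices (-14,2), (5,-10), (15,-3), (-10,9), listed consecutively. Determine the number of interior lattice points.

The shoelace formula gives twice the area as |((-14)·(-10) − 5·2) + (5·(-3) − 15·(-10)) + (15·9 − (-10)·(-3)) + ((-10)·2 − (-14)·9)| = 476, so the area is 238.
Along each edge there are gcd(|Δx|,|Δy|)+1 lattice points, so counting each shared vertex once the boundary has gcd(19,12) + gcd(10,7) + gcd(25,12) + gcd(4,7) = 1+1+1+1 = 4.
Pick's theorem gives I = A − B/2 + 1 = 238 − 4/2 + 1 = 237.

237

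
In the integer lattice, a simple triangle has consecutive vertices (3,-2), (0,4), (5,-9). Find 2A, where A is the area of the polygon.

Using the shoelace formula, 2A = |[3·4 − 0·(-2)] + [0·(-9) − 5·4] + [5·(-2) − 3·(-9)]| = 9, so the area is 9/2.

9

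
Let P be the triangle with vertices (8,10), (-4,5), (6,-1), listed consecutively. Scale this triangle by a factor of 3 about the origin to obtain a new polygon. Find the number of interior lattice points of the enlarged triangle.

544

Using the shoelace formula, 2A = |[8·5 − (-4)·10] + [(-4)·(-1) − 6·5] + [6·10 − 8·(-1)]| = 122, so the area is 61.
Summing gcd(|Δx|,|Δy|) over the edges gives the boundary count: gcd(12,5) + gcd(10,6) + gcd(2,11) = 1+2+1 = 4.
Scaling by 3 multiplies the area by 3² = 9 (so the new area is 549) and multiplies the boundary lattice-point count by 3, giving 12.
By Pick's theorem, the interior count of the dilated polygon is 549 − 12/2 + 1 = 544.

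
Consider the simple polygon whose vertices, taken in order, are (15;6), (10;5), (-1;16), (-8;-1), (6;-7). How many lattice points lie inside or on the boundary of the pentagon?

265

Using the shoelace formula, 2A = |[15·5 − 10·6] + [10·16 − (-1)·5] + [(-1)·(-1) − (-8)·16] + [(-8)·(-7) − 6·(-1)] + [6·6 − 15·(-7)]| = 512, so the area is 256.
Along each edge there are gcd(|Δx|,|Δy|)+1 lattice points, so counting each shared vertex once the boundary has gcd(5,1) + gcd(11,11) + gcd(7,17) + gcd(14,6) + gcd(9,13) = 1+11+1+2+1 = 16.
Pick's theorem gives I = A − B/2 + 1 = 256 − 16/2 + 1 = 249, so the closed region contains I + B = 249 + 16 = 265 lattice points.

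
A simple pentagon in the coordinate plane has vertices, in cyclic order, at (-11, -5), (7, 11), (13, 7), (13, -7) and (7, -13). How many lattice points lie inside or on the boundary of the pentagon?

344

By the shoelace formula, twice the signed area is |((-11)·11 − 7·(-5)) + (7·7 − 13·11) + (13·(-7) − 13·7) + (13·(-13) − 7·(-7)) + (7·(-5) − (-11)·(-13))| = 660, so the area is 330.
Summing gcd(|Δx|,|Δy|) over the edges gives the boundary count: gcd(18,16) + gcd(6,4) + gcd(0,14) + gcd(6,6) + gcd(18,8) = 2+2+14+6+2 = 26.
Pick's theorem gives I = A − B/2 + 1 = 330 − 26/2 + 1 = 318, so the closed region contains I + B = 318 + 26 = 344 lattice points.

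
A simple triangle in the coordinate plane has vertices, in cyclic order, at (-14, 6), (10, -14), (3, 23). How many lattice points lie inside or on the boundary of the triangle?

386

The shoelace formula gives twice the area as |[(-14)·(-14) − 10·6] + [10·23 − 3·(-14)] + [3·6 − (-14)·23]| = 748, so the area is 374.
Summing gcd(|Δx|,|Δy|) over the edges gives the boundary count: gcd(24,20) + gcd(7,37) + gcd(17,17) = 4+1+17 = 22.
Pick's theorem gives I = A − B/2 + 1 = 374 − 22/2 + 1 = 364, so the closed region contains I + B = 364 + 22 = 386 lattice points.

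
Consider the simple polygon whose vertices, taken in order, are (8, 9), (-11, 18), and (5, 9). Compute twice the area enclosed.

Using the shoelace formula, 2A = |[8·18 − (-11)·9] + [(-11)·9 − 5·18] + [5·9 − 8·9]| = 27, so the area is 27/2.

27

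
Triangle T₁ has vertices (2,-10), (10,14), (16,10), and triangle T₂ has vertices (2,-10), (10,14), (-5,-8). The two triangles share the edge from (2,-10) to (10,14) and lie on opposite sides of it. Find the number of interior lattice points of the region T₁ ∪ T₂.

The union is the simple quadrilateral with vertices (2,-10), (16,10), (10,14), (-5,-8) in order.
The shoelace formula gives twice the area as |[2·10 − 16·(-10)] + [16·14 − 10·10] + [10·(-8) − (-5)·14] + [(-5)·(-10) − 2·(-8)]| = 360, so the area is 180.
Along each edge there are gcd(|Δx|,|Δy|)+1 lattice points, so counting each shared vertex once the boundary has gcd(14,20) + gcd(6,4) + gcd(15,22) + gcd(7,2) = 2+2+1+1 = 6.
By Pick's theorem I = A − B/2 + 1 = 180 − 6/2 + 1 = 178.

178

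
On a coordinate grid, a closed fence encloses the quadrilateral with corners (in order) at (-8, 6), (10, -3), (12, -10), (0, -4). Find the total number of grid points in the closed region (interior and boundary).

100

The shoelace formula gives twice the area as |[(-8)·(-3) − 10·6] + [10·(-10) − 12·(-3)] + [12·(-4) − 0·(-10)] + [0·6 − (-8)·(-4)]| = 180, so the area is 90.
The number of boundary lattice points is Σ gcd(|Δx|,|Δy|) = gcd(18,9) + gcd(2,7) + gcd(12,6) + gcd(8,10) = 9+1+6+2 = 18.
Pick's theorem gives I = A − B/2 + 1 = 90 − 18/2 + 1 = 82, so the closed region contains I + B = 82 + 18 = 100 lattice points.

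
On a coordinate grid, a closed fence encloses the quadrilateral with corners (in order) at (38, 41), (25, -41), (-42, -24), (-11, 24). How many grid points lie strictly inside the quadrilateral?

Using the shoelace formula, 2A = |(38·(-41) − 25·41) + (25·(-24) − (-42)·(-41)) + ((-42)·24 − (-11)·(-24)) + ((-11)·41 − 38·24)| = 7540, so the area is 3770.
Summing gcd(|Δx|,|Δy|) over the edges gives the boundary count: gcd(13,82) + gcd(67,17) + gcd(31,48) + gcd(49,17) = 1+1+1+1 = 4.
Pick's theorem gives I = A − B/2 + 1 = 3770 − 4/2 + 1 = 3769.

3769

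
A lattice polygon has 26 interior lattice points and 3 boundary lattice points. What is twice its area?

By Pick's theorem, A = I + B/2 − 1 = 26 + 3/2 − 1 = 53/2.
Hence 2A = 53.

53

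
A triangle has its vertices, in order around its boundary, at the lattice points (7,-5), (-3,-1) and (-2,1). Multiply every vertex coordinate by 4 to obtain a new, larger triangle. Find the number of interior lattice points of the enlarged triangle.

181

The shoelace formula gives twice the area as |[7·(-1) − (-3)·(-5)] + [(-3)·1 − (-2)·(-1)] + [(-2)·(-5) − 7·1]| = 24, so the area is 12.
The number of boundary lattice points is Σ gcd(|Δx|,|Δy|) = gcd(10,4) + gcd(1,2) + gcd(9,6) = 2+1+3 = 6.
Scaling by 4 multiplies the area by 4² = 16 (so the new area is 192) and multiplies the boundary lattice-point count by 4, giving 24.
By Pick's theorem, the interior count of the dilated polygon is 192 − 24/2 + 1 = 181.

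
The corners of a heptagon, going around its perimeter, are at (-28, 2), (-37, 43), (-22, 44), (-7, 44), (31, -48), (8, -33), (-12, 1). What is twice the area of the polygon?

By the shoelace formula, twice the signed area is |((-28)·43 − (-37)·2) + ((-37)·44 − (-22)·43) + ((-22)·44 − (-7)·44) + ((-7)·(-48) − 31·44) + (31·(-33) − 8·(-48)) + (8·1 − (-12)·(-33)) + ((-12)·2 − (-28)·1)| = 4523, so the area is 2261.5.

4523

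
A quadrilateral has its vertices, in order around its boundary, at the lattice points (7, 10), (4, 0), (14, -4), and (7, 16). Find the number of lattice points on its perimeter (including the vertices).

The number of boundary lattice points is Σ gcd(|Δx|,|Δy|) = gcd(3,10) + gcd(10,4) + gcd(7,20) + gcd(0,6) = 1+2+1+6 = 10.

10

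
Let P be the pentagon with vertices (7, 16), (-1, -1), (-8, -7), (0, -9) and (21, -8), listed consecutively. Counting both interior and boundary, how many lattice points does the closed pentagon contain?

335

By the shoelace formula, twice the signed area is |[7·(-1) − (-1)·16] + [(-1)·(-7) − (-8)·(-1)] + [(-8)·(-9) − 0·(-7)] + [0·(-8) − 21·(-9)] + [21·16 − 7·(-8)]| = 661, so the area is 330.5.
The number of boundary lattice points is Σ gcd(|Δx|,|Δy|) = gcd(8,17) + gcd(7,6) + gcd(8,2) + gcd(21,1) + gcd(14,24) = 1+1+2+1+2 = 7.
Pick's theorem gives I = A − B/2 + 1 = 330.5 − 7/2 + 1 = 328, so the closed region contains I + B = 328 + 7 = 335 lattice points.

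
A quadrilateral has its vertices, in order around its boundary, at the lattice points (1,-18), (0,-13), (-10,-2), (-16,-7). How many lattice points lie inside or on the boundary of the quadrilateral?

Using the shoelace formula, 2A = |[1·(-13) − 0·(-18)] + [0·(-2) − (-10)·(-13)] + [(-10)·(-7) − (-16)·(-2)] + [(-16)·(-18) − 1·(-7)]| = 190, so the area is 95.
The number of boundary lattice points is Σ gcd(|Δx|,|Δy|) = gcd(1,5) + gcd(10,11) + gcd(6,5) + gcd(17,11) = 1+1+1+1 = 4.
Pick's theorem gives I = A − B/2 + 1 = 95 − 4/2 + 1 = 94, so the closed region contains I + B = 94 + 4 = 98 lattice points.

98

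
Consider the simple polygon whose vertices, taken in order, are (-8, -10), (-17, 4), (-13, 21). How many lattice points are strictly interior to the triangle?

Using the shoelace formula, 2A = |((-8)·4 − (-17)·(-10)) + ((-17)·21 − (-13)·4) + ((-13)·(-10) − (-8)·21)| = 209, so the area is 104.5.
Along each edge there are gcd(|Δx|,|Δy|)+1 lattice points, so counting each shared vertex once the boundary has gcd(9,14) + gcd(4,17) + gcd(5,31) = 1+1+1 = 3.
Pick's theorem gives I = A − B/2 + 1 = 104.5 − 3/2 + 1 = 104.

104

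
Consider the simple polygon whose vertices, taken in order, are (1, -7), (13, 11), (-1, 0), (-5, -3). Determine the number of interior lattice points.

73

Using the shoelace formula, 2A = |(1·11 − 13·(-7)) + (13·0 − (-1)·11) + ((-1)·(-3) − (-5)·0) + ((-5)·(-7) − 1·(-3))| = 154, so the area is 77.
Along each edge there are gcd(|Δx|,|Δy|)+1 lattice points, so counting each shared vertex once the boundary has gcd(12,18) + gcd(14,11) + gcd(4,3) + gcd(6,4) = 6+1+1+2 = 10.
Pick's theorem gives I = A − B/2 + 1 = 77 − 10/2 + 1 = 73.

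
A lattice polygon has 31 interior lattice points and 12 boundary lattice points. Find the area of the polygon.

By Pick's theorem, A = I + B/2 − 1 = 31 + 12/2 − 1 = 36.

36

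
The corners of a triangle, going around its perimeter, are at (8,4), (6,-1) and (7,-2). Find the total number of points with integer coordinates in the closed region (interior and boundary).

The shoelace formula gives twice the area as |[8·(-1) − 6·4] + [6·(-2) − 7·(-1)] + [7·4 − 8·(-2)]| = 7, so the area is 3.5.
Summing gcd(|Δx|,|Δy|) over the edges gives the boundary count: gcd(2,5) + gcd(1,1) + gcd(1,6) = 1+1+1 = 3.
Pick's theorem gives I = A − B/2 + 1 = 3.5 − 3/2 + 1 = 3, so the closed region contains I + B = 3 + 3 = 6 lattice points.

6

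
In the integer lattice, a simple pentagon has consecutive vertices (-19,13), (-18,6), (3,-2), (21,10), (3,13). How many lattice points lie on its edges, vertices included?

33

The number of boundary lattice points is Σ gcd(|Δx|,|Δy|) = gcd(1,7) + gcd(21,8) + gcd(18,12) + gcd(18,3) + gcd(22,0) = 1+1+6+3+22 = 33.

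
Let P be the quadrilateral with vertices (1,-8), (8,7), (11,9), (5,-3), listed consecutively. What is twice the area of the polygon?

By the shoelace formula, twice the signed area is |[1·7 − 8·(-8)] + [8·9 − 11·7] + [11·(-3) − 5·9] + [5·(-8) − 1·(-3)]| = 49, so the area is 24.5.

49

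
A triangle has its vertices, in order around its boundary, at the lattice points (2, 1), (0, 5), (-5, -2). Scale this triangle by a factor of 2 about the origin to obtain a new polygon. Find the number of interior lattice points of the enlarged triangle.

Using the shoelace formula, 2A = |(2·5 − 0·1) + (0·(-2) − (-5)·5) + ((-5)·1 − 2·(-2))| = 34, so the area is 17.
The number of boundary lattice points is Σ gcd(|Δx|,|Δy|) = gcd(2,4) + gcd(5,7) + gcd(7,3) = 2+1+1 = 4.
Scaling by 2 multiplies the area by 2² = 4 (so the new area is 68) and multiplies the boundary lattice-point count by 2, giving 8.
By Pick's theorem, the interior count of the dilated polygon is 68 − 8/2 + 1 = 65.

65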